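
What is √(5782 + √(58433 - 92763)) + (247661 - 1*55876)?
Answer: 191785 + √(5782 + I*√34330) ≈ 1.9186e+5 + 1.2182*I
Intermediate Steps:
√(5782 + √(58433 - 92763)) + (247661 - 1*55876) = √(5782 + √(-34330)) + (247661 - 55876) = √(5782 + I*√34330) + 191785 = 191785 + √(5782 + I*√34330)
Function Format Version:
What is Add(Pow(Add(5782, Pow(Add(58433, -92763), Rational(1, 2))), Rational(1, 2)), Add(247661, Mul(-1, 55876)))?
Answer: Add(191785, Pow(Add(5782, Mul(I, Pow(34330, Rational(1, 2)))), Rational(1, 2))) ≈ Add(1.9186e+5, Mul(1.2182, I))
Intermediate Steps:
Add(Pow(Add(5782, Pow(Add(58433, -92763), Rational(1, 2))), Rational(1, 2)), Add(247661, Mul(-1, 55876))) = Add(Pow(Add(5782, Pow(-34330, Rational(1, 2))), Rational(1, 2)), Add(247661, -55876)) = Add(Pow(Add(5782, Mul(I, Pow(34330, Rational(1, 2)))), Rational(1, 2)), 191785) = Add(191785, Pow(Add(5782, Mul(I, Pow(34330, Rational(1, 2)))), Rational(1, 2)))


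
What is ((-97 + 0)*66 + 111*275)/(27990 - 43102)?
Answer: -24123/15112 ≈ -1.5963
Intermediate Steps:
((-97 + 0)*66 + 111*275)/(27990 - 43102) = (-97*66 + 30525)/(-15112) = (-6402 + 30525)*(-1/15112) = 24123*(-1/15112) = -24123/15112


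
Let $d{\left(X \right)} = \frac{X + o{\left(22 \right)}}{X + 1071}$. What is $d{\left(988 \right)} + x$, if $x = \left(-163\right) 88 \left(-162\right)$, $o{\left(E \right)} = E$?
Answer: $\frac{4784556962}{2059} \approx 2.3237 \cdot 10^{6}$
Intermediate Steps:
$d{\left(X \right)} = \frac{22 + X}{1071 + X}$ ($d{\left(X \right)} = \frac{X + 22}{X + 1071} = \frac{22 + X}{1071 + X}$)
$x = 2323728$ ($x = \left(-14344\right) \left(-162\right) = 2323728$)
$d{\left(988 \right)} + x = \frac{22 + 988}{1071 + 988} + 2323728 = \frac{1}{2059} \cdot 1010 + 2323728 = \frac{1010}{2059} + 2323728 = \frac{4784556962}{2059}$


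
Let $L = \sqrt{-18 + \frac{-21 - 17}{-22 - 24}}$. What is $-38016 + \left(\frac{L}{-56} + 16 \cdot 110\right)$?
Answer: $-36256 - \frac{i \sqrt{9085}}{1288} \approx -36256.0 - 0.074003 i$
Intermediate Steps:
$L = \frac{i \sqrt{9085}}{23}$ ($L = \sqrt{-18 - \frac{38}{-46}} = \sqrt{-18 - - \frac{19}{23}} = \sqrt{-18 + \frac{19}{23}} = \sqrt{- \frac{395}{23}} = \frac{i \sqrt{9085}}{23} \approx 4.1441 i$)
$-38016 + \left(\frac{L}{-56} + 16 \cdot 110\right) = -38016 + \left(\frac{\frac{1}{23} i \sqrt{9085}}{-56} + 16 \cdot 110\right) = -38016 + \left(\frac{i \sqrt{9085}}{23} \left(- \frac{1}{56}\right) + 1760\right) = -38016 + \left(- \frac{i \sqrt{9085}}{1288} + 1760\right) = -38016 + \left(1760 - \frac{i \sqrt{9085}}{1288}\right) = -36256 - \frac{i \sqrt{9085}}{1288}$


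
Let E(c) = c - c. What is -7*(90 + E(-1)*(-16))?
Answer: -630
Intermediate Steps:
E(c) = 0
-7*(90 + E(-1)*(-16)) = -7*(90 + 0*(-16)) = -7*(90 + 0) = -7*90 = -630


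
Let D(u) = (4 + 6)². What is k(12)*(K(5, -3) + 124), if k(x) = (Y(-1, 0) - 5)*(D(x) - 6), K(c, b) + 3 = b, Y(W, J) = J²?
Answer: -55460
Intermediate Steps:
D(u) = 100 (D(u) = 10² = 100)
K(c, b) = -3 + b
k(x) = -470 (k(x) = (0² - 5)*(100 - 6) = (0 - 5)*94 = -5*94 = -470)
k(12)*(K(5, -3) + 124) = -470*((-3 - 3) + 124) = -470*(-6 + 124) = -470*118 = -55460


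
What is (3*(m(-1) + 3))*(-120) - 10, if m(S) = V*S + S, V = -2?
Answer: -1450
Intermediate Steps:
m(S) = -S (m(S) = -2*S + S = -S)
(3*(m(-1) + 3))*(-120) - 10 = (3*(-1*(-1) + 3))*(-120) - 10 = (3*(1 + 3))*(-120) - 10 = (3*4)*(-120) - 10 = 12*(-120) - 10 = -1440 - 10 = -1450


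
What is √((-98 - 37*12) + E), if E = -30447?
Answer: I*√30989 ≈ 176.04*I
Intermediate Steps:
√((-98 - 37*12) + E) = √((-98 - 37*12) - 30447) = √((-98 - 444) - 30447) = √(-542 - 30447) = √(-30989) = I*√30989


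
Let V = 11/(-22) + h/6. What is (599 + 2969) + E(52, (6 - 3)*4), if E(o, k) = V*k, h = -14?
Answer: 3534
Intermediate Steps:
V = -17/6 (V = 11/(-22) - 14/6 = 11*(-1/22) - 14*1/6 = -1/2 - 7/3 = -17/6 ≈ -2.8333)
E(o, k) = -17*k/6
(599 + 2969) + E(52, (6 - 3)*4) = (599 + 2969) - 17*(6 - 3)*4/6 = 3568 - 17*4/2 = 3568 - 17/6*12 = 3568 - 34 = 3534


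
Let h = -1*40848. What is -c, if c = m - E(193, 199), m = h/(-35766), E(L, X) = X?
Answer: 1179431/5961 ≈ 197.86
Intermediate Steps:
h = -40848
m = 6808/5961 (m = -40848/(-35766) = -40848*(-1/35766) = 6808/5961 ≈ 1.1421)
c = -1179431/5961 (c = 6808/5961 - 1*199 = 6808/5961 - 199 = -1179431/5961 ≈ -197.86)
-c = -1*(-1179431/5961) = 1179431/5961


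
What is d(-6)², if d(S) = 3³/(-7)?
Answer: 729/49 ≈ 14.878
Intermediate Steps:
d(S) = -27/7 (d(S) = 27*(-⅐) = -27/7)
d(-6)² = (-27/7)² = 729/49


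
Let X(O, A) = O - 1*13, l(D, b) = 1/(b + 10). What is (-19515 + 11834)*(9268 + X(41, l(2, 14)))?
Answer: -71402576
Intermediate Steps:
l(D, b) = 1/(10 + b)
X(O, A) = -13 + O (X(O, A) = O - 13 = -13 + O)
(-19515 + 11834)*(9268 + X(41, l(2, 14))) = (-19515 + 11834)*(9268 + (-13 + 41)) = -7681*(9268 + 28) = -7681*9296 = -71402576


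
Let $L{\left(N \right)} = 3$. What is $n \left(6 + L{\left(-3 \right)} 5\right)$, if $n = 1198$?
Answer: $25158$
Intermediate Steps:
$n \left(6 + L{\left(-3 \right)} 5\right) = 1198 \left(6 + 3 \cdot 5\right) = 1198 \left(6 + 15\right) = 1198 \cdot 21 = 25158$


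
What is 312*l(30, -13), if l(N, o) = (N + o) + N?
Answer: 14664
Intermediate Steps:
l(N, o) = o + 2*N
312*l(30, -13) = 312*(-13 + 2*30) = 312*(-13 + 60) = 312*47 = 14664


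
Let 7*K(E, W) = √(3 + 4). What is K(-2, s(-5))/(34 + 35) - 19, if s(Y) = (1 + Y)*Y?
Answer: -19 + √7/483 ≈ -18.995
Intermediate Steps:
s(Y) = Y*(1 + Y)
K(E, W) = √7/7 (K(E, W) = √(3 + 4)/7 = √7/7)
K(-2, s(-5))/(34 + 35) - 19 = (√7/7)/(34 + 35) - 19 = (√7/7)/69 - 19 = (√7/7)*(1/69) - 19 = √7/483 - 19 = -19 + √7/483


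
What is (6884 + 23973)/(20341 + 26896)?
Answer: 30857/47237 ≈ 0.65324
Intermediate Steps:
(6884 + 23973)/(20341 + 26896) = 30857/47237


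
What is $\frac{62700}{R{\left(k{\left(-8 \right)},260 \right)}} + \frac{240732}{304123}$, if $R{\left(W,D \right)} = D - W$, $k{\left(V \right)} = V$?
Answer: $\frac{4783257069}{20376241} \approx 234.75$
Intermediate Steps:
$\frac{62700}{R{\left(k{\left(-8 \right)},260 \right)}} + \frac{240732}{304123} = \frac{62700}{260 - -8} + \frac{240732}{304123} = \frac{62700}{260 + 8} + 240732 \cdot \frac{1}{304123} = \frac{62700}{268} + \frac{240732}{304123} = 62700 \cdot \frac{1}{268} + \frac{240732}{304123} = \frac{15675}{67} + \frac{240732}{304123} = \frac{4783257069}{20376241}$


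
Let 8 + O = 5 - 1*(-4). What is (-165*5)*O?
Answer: -825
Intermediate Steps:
O = 1 (O = -8 + (5 - 1*(-4)) = -8 + (5 + 4) = -8 + 9 = 1)
(-165*5)*O = -165*5*1 = -825*1 = -825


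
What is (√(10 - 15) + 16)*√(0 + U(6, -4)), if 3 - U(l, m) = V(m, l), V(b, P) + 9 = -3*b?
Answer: 0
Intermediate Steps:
V(b, P) = -9 - 3*b
U(l, m) = 12 + 3*m (U(l, m) = 3 - (-9 - 3*m) = 3 + (9 + 3*m) = 12 + 3*m)
(√(10 - 15) + 16)*√(0 + U(6, -4)) = (√(10 - 15) + 16)*√(0 + (12 + 3*(-4))) = (√(-5) + 16)*√(0 + (12 - 12)) = (I*√5 + 16)*√(0 + 0) = (16 + I*√5)*√0 = (16 + I*√5)*0 = 0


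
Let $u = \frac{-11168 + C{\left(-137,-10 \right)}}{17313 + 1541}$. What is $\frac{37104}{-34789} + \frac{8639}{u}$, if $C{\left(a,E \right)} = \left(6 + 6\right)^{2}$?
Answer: $- \frac{53460671005}{3618056} \approx -14776.0$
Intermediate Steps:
$C{\left(a,E \right)} = 144$ ($C{\left(a,E \right)} = 12^{2} = 144$)
$u = - \frac{5512}{9427}$ ($u = \frac{-11168 + 144}{17313 + 1541} = - \frac{11024}{18854} = \left(-11024\right) \frac{1}{18854} = - \frac{5512}{9427} \approx -0.5847$)
$\frac{37104}{-34789} + \frac{8639}{u} = \frac{37104}{-34789} + \frac{8639}{- \frac{5512}{9427}} = 37104 \left(- \frac{1}{34789}\right) + 8639 \left(- \frac{9427}{5512}\right) = - \frac{37104}{34789} - \frac{1536601}{104} = - \frac{53460671005}{3618056}$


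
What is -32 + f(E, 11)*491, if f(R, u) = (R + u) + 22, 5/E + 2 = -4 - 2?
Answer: 126913/8 ≈ 15864.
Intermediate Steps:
E = -5/8 (E = 5/(-2 + (-4 - 2)) = 5/(-2 - 6) = 5/(-8) = 5*(-⅛) = -5/8 ≈ -0.62500)
f(R, u) = 22 + R + u
-32 + f(E, 11)*491 = -32 + (22 - 5/8 + 11)*491 = -32 + (259/8)*491 = -32 + 127169/8 = 126913/8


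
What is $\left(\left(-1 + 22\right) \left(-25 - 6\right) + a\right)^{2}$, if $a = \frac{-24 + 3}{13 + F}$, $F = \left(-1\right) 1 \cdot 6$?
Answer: $427716$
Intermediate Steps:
$F = -6$ ($F = \left(-1\right) 6 = -6$)
$a = -3$ ($a = \frac{-24 + 3}{13 - 6} = - \frac{21}{7} = \left(-21\right) \frac{1}{7} = -3$)
$\left(\left(-1 + 22\right) \left(-25 - 6\right) + a\right)^{2} = \left(\left(-1 + 22\right) \left(-25 - 6\right) - 3\right)^{2} = \left(21 \left(-31\right) - 3\right)^{2} = \left(-651 - 3\right)^{2} = \left(-654\right)^{2} = 427716$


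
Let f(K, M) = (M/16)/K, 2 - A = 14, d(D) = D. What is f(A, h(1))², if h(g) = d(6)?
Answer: 1/1024 ≈ 0.00097656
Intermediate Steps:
h(g) = 6
A = -12 (A = 2 - 1*14 = 2 - 14 = -12)
f(K, M) = M/(16*K) (f(K, M) = (M*(1/16))/K = (M/16)/K = M/(16*K))
f(A, h(1))² = ((1/16)*6/(-12))² = ((1/16)*6*(-1/12))² = (-1/32)² = 1/1024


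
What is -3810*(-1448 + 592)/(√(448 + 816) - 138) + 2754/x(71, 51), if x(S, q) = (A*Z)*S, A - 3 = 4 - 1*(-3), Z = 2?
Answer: -125796681/4970 - 5136*√79/7 ≈ -31833.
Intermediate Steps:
A = 10 (A = 3 + (4 - 1*(-3)) = 3 + (4 + 3) = 3 + 7 = 10)
x(S, q) = 20*S (x(S, q) = (10*2)*S = 20*S)
-3810*(-1448 + 592)/(√(448 + 816) - 138) + 2754/x(71, 51) = -3810*(-1448 + 592)/(√(448 + 816) - 138) + 2754/((20*71)) = -3810*(-856/(√1264 - 138)) + 2754/1420 = -3810*(-856/(4*√79 - 138)) + 2754*(1/1420) = -3810*(-856/(-138 + 4*√79)) + 1377/710 = -3810/(69/428 - √79/214) + 1377/710 = 1377/710 - 3810/(69/428 - √79/214)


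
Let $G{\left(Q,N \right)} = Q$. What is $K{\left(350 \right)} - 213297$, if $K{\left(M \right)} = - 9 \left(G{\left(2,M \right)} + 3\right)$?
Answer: $-213342$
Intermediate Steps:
$K{\left(M \right)} = -45$ ($K{\left(M \right)} = - 9 \left(2 + 3\right) = \left(-9\right) 5 = -45$)
$K{\left(350 \right)} - 213297 = -45 - 213297 = -213342$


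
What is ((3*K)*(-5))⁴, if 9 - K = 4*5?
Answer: 741200625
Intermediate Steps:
K = -11 (K = 9 - 4*5 = 9 - 1*20 = 9 - 20 = -11)
((3*K)*(-5))⁴ = ((3*(-11))*(-5))⁴ = (-33*(-5))⁴ = 165⁴ = 741200625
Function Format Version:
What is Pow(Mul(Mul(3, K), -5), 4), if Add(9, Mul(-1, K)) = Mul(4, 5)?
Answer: 741200625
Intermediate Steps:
K = -11 (K = Add(9, Mul(-1, Mul(4, 5))) = Add(9, Mul(-1, 20)) = Add(9, -20) = -11)
Pow(Mul(Mul(3, K), -5), 4) = Pow(Mul(Mul(3, -11), -5), 4) = Pow(Mul(-33, -5), 4) = Pow(165, 4) = 741200625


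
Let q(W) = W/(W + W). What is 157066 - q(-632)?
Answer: 314131/2 ≈ 1.5707e+5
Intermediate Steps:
q(W) = ½ (q(W) = W/((2*W)) = W*(1/(2*W)) = ½)
157066 - q(-632) = 157066 - 1*½ = 157066 - ½ = 314131/2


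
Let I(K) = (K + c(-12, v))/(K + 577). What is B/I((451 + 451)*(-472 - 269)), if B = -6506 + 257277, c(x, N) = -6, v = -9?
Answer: 167466127655/668388 ≈ 2.5055e+5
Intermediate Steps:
I(K) = (-6 + K)/(577 + K) (I(K) = (K - 6)/(K + 577) = (-6 + K)/(577 + K))
B = 250771
B/I((451 + 451)*(-472 - 269)) = 250771/(((-6 + (451 + 451)*(-472 - 269))/(577 + (451 + 451)*(-472 - 269)))) = 250771/(((-6 + 902*(-741))/(577 + 902*(-741)))) = 250771/(((-6 - 668382)/(577 - 668382))) = 250771/((-668388/(-667805))) = 250771/((-1/667805*(-668388))) = 250771/(668388/667805) = 250771*(667805/668388) = 167466127655/668388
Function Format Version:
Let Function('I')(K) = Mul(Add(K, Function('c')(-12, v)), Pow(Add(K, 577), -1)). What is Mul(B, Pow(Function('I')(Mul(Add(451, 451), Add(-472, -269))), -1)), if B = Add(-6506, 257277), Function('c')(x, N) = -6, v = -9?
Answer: Rational(167466127655, 668388) ≈ 2.5055e+5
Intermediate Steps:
Function('I')(K) = Mul(Pow(Add(577, K), -1), Add(-6, K)) (Function('I')(K) = Mul(Add(K, -6), Pow(Add(K, 577), -1)) = Mul(Add(-6, K), Pow(Add(577, K), -1)) = Mul(Pow(Add(577, K), -1), Add(-6, K)))
B = 250771
Mul(B, Pow(Function('I')(Mul(Add(451, 451), Add(-472, -269))), -1)) = Mul(250771, Pow(Mul(Pow(Add(577, Mul(Add(451, 451), Add(-472, -269))), -1), Add(-6, Mul(Add(451, 451), Add(-472, -269)))), -1)) = Mul(250771, Pow(Mul(Pow(Add(577, Mul(902, -741)), -1), Add(-6, Mul(902, -741))), -1)) = Mul(250771, Pow(Mul(Pow(Add(577, -668382), -1), Add(-6, -668382)), -1)) = Mul(250771, Pow(Mul(Pow(-667805, -1), -668388), -1)) = Mul(250771, Pow(Mul(Rational(-1, 667805), -668388), -1)) = Mul(250771, Pow(Rational(668388, 667805), -1)) = Mul(250771, Rational(667805, 668388)) = Rational(167466127655, 668388)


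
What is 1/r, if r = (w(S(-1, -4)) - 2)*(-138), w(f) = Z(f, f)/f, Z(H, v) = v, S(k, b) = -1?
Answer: 1/138 ≈ 0.0072464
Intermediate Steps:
w(f) = 1 (w(f) = f/f = 1)
r = 138 (r = (1 - 2)*(-138) = -1*(-138) = 138)
1/r = 1/138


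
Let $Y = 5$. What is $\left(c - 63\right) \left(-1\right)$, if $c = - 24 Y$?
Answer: $183$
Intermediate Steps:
$c = -120$ ($c = \left(-24\right) 5 = -120$)
$\left(c - 63\right) \left(-1\right) = \left(-120 - 63\right) \left(-1\right) = \left(-183\right) \left(-1\right) = 183$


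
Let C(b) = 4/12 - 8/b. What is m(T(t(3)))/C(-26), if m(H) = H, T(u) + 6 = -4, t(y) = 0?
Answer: -78/5 ≈ -15.600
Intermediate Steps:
T(u) = -10 (T(u) = -6 - 4 = -10)
C(b) = ⅓ - 8/b (C(b) = 4*(1/12) - 8/b = ⅓ - 8/b)
m(T(t(3)))/C(-26) = -10*(-78/(-24 - 26)) = -10/((⅓)*(-1/26)*(-50)) = -10/25/39 = -10*39/25 = -78/5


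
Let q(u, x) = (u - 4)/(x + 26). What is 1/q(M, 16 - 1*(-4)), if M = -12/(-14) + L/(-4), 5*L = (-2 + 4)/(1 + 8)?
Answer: -28980/1987 ≈ -14.585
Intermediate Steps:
L = 2/45 (L = ((-2 + 4)/(1 + 8))/5 = (2/9)/5 = (2*(1/9))/5 = (1/5)*(2/9) = 2/45 ≈ 0.044444)
M = 533/630 (M = -12/(-14) + (2/45)/(-4) = -12*(-1/14) + (2/45)*(-1/4) = 6/7 - 1/90 = 533/630 ≈ 0.84603)
q(u, x) = (-4 + u)/(26 + x)
1/q(M, 16 - 1*(-4)) = 1/((-4 + 533/630)/(26 + (16 - 1*(-4)))) = 1/(-1987/630/(26 + (16 + 4))) = 1/(-1987/630/(26 + 20)) = 1/(-1987/630/46) = 1/((1/46)*(-1987/630)) = 1/(-1987/28980) = -28980/1987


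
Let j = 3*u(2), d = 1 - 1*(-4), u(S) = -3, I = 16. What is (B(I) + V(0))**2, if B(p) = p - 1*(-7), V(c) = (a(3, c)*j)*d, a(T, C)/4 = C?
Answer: 529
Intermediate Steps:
a(T, C) = 4*C
d = 5 (d = 1 + 4 = 5)
j = -9 (j = 3*(-3) = -9)
V(c) = -180*c (V(c) = ((4*c)*(-9))*5 = -36*c*5 = -180*c)
B(p) = 7 + p (B(p) = p + 7 = 7 + p)
(B(I) + V(0))**2 = ((7 + 16) - 180*0)**2 = (23 + 0)**2 = 23**2 = 529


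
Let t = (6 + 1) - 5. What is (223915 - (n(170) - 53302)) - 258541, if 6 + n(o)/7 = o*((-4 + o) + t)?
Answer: -181202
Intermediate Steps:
t = 2 (t = 7 - 5 = 2)
n(o) = -42 + 7*o*(-2 + o) (n(o) = -42 + 7*(o*((-4 + o) + 2)) = -42 + 7*(o*(-2 + o)) = -42 + 7*o*(-2 + o))
(223915 - (n(170) - 53302)) - 258541 = (223915 - ((-42 - 14*170 + 7*170**2) - 53302)) - 258541 = (223915 - ((-42 - 2380 + 7*28900) - 53302)) - 258541 = (223915 - ((-42 - 2380 + 202300) - 53302)) - 258541 = (223915 - (199878 - 53302)) - 258541 = (223915 - 1*146576) - 258541 = (223915 - 146576) - 258541 = 77339 - 258541 = -181202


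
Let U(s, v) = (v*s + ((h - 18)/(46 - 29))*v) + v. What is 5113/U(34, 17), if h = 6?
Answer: 5113/583 ≈ 8.7702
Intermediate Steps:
U(s, v) = 5*v/17 + s*v (U(s, v) = (v*s + ((6 - 18)/(46 - 29))*v) + v = (s*v + (-12/17)*v) + v = (s*v + (-12*1/17)*v) + v = (s*v - 12*v/17) + v = (-12*v/17 + s*v) + v = 5*v/17 + s*v)
5113/U(34, 17) = 5113/(((1/17)*17*(5 + 17*34))) = 5113/(((1/17)*17*(5 + 578))) = 5113/(((1/17)*17*583)) = 5113/583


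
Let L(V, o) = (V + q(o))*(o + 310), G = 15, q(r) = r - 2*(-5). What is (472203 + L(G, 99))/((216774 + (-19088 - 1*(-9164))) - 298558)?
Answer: -522919/91708 ≈ -5.7020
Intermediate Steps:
q(r) = 10 + r (q(r) = r + 10 = 10 + r)
L(V, o) = (310 + o)*(10 + V + o) (L(V, o) = (V + (10 + o))*(o + 310) = (10 + V + o)*(310 + o) = (310 + o)*(10 + V + o))
(472203 + L(G, 99))/((216774 + (-19088 - 1*(-9164))) - 298558) = (472203 + (3100 + 99² + 310*15 + 320*99 + 15*99))/((216774 + (-19088 - 1*(-9164))) - 298558) = (472203 + (3100 + 9801 + 4650 + 31680 + 1485))/((216774 + (-19088 + 9164)) - 298558) = (472203 + 50716)/((216774 - 9924) - 298558) = 522919/(206850 - 298558) = 522919/(-91708) = 522919*(-1/91708) = -522919/91708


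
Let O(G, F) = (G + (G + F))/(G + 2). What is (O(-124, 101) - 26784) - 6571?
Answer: -4069163/122 ≈ -33354.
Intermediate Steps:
O(G, F) = (F + 2*G)/(2 + G) (O(G, F) = (G + (F + G))/(2 + G) = (F + 2*G)/(2 + G))
(O(-124, 101) - 26784) - 6571 = ((101 + 2*(-124))/(2 - 124) - 26784) - 6571 = ((101 - 248)/(-122) - 26784) - 6571 = (-1/122*(-147) - 26784) - 6571 = (147/122 - 26784) - 6571 = -3267501/122 - 6571 = -4069163/122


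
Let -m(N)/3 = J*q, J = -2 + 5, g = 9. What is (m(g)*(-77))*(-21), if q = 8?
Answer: -116424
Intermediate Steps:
J = 3
m(N) = -72 (m(N) = -9*8 = -3*24 = -72)
(m(g)*(-77))*(-21) = -72*(-77)*(-21) = 5544*(-21) = -116424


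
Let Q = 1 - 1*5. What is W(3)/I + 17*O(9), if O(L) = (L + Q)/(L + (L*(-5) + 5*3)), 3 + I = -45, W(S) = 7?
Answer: -1409/336 ≈ -4.1935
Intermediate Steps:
Q = -4 (Q = 1 - 5 = -4)
I = -48 (I = -3 - 45 = -48)
O(L) = (-4 + L)/(15 - 4*L) (O(L) = (L - 4)/(L + (L*(-5) + 5*3)) = (-4 + L)/(L + (-5*L + 15)) = (-4 + L)/(L + (15 - 5*L)) = (-4 + L)/(15 - 4*L))
W(3)/I + 17*O(9) = 7/(-48) + 17*((4 - 1*9)/(-15 + 4*9)) = 7*(-1/48) + 17*((4 - 9)/(-15 + 36)) = -7/48 + 17*(-5/21) = -7/48 - 85/21 = -1409/336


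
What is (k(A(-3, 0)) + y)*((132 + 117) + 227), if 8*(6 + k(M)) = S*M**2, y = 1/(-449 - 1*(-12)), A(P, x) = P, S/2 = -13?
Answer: -7332899/437 ≈ -16780.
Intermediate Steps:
S = -26 (S = 2*(-13) = -26)
y = -1/437 (y = 1/(-449 + 12) = 1/(-437) = -1/437 ≈ -0.0022883)
k(M) = -6 - 13*M**2/4 (k(M) = -6 + (-26*M**2)/8 = -6 - 13*M**2/4)
(k(A(-3, 0)) + y)*((132 + 117) + 227) = ((-6 - 13/4*(-3)**2) - 1/437)*((132 + 117) + 227) = ((-6 - 13/4*9) - 1/437)*(249 + 227) = ((-6 - 117/4) - 1/437)*476 = (-141/4 - 1/437)*476 = -61621/1748*476 = -7332899/437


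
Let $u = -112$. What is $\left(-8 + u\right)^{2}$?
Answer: $14400$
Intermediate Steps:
$\left(-8 + u\right)^{2} = \left(-8 - 112\right)^{2} = \left(-120\right)^{2} = 14400$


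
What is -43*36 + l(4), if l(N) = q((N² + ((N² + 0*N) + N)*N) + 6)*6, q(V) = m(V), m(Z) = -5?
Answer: -1578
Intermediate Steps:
q(V) = -5
l(N) = -30 (l(N) = -5*6 = -30)
-43*36 + l(4) = -43*36 - 30 = -1548 - 30 = -1578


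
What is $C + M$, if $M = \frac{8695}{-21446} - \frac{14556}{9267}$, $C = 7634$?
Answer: $\frac{505596347149}{66246694} \approx 7632.0$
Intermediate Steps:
$M = - \frac{130914847}{66246694}$ ($M = 8695 \left(- \frac{1}{21446}\right) - \frac{4852}{3089} = - \frac{8695}{21446} - \frac{4852}{3089} = - \frac{130914847}{66246694} \approx -1.9762$)
$C + M = 7634 - \frac{130914847}{66246694} = \frac{505596347149}{66246694}$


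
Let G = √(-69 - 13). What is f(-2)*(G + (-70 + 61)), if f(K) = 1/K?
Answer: 9/2 - I*√82/2 ≈ 4.5 - 4.5277*I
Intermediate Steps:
G = I*√82 (G = √(-82) = I*√82 ≈ 9.0554*I)
f(-2)*(G + (-70 + 61)) = (I*√82 + (-70 + 61))/(-2) = -(I*√82 - 9)/2 = -(-9 + I*√82)/2 = 9/2 - I*√82/2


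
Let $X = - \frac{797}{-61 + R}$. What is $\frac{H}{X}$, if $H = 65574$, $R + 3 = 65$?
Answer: $- \frac{65574}{797} \approx -82.276$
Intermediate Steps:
$R = 62$ ($R = -3 + 65 = 62$)
$X = -797$ ($X = - \frac{797}{-61 + 62} = - \frac{797}{1} = \left(-797\right) 1 = -797$)
$\frac{H}{X} = \frac{65574}{-797} = 65574 \left(- \frac{1}{797}\right) = - \frac{65574}{797}$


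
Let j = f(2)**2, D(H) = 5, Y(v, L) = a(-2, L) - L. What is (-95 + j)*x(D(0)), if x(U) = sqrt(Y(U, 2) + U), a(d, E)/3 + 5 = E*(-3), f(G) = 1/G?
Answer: -379*I*sqrt(30)/4 ≈ -518.97*I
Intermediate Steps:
a(d, E) = -15 - 9*E (a(d, E) = -15 + 3*(E*(-3)) = -15 + 3*(-3*E) = -15 - 9*E)
Y(v, L) = -15 - 10*L (Y(v, L) = (-15 - 9*L) - L = -15 - 10*L)
x(U) = sqrt(-35 + U) (x(U) = sqrt((-15 - 10*2) + U) = sqrt((-15 - 20) + U) = sqrt(-35 + U))
j = 1/4 (j = (1/2)**2 = 1/4 ≈ 0.25000)
(-95 + j)*x(D(0)) = (-95 + 1/4)*sqrt(-35 + 5) = -379*I*sqrt(30)/4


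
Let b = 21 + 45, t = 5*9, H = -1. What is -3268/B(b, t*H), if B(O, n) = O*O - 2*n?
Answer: -86/117 ≈ -0.73504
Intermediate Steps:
t = 45
b = 66
B(O, n) = O**2 - 2*n
-3268/B(b, t*H) = -3268/(66**2 - 90*(-1)) = -3268/(4356 - 2*(-45)) = -3268/(4356 + 90) = -3268/4446 = -3268*1/4446 = -86/117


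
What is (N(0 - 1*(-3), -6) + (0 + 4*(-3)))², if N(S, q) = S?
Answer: 81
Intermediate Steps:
(N(0 - 1*(-3), -6) + (0 + 4*(-3)))² = ((0 - 1*(-3)) + (0 + 4*(-3)))² = ((0 + 3) + (0 - 12))² = (3 - 12)² = (-9)² = 81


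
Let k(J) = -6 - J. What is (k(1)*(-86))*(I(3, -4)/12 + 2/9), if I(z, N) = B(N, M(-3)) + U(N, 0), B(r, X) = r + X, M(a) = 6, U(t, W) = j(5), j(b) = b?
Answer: 8729/18 ≈ 484.94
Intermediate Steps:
U(t, W) = 5
B(r, X) = X + r
I(z, N) = 11 + N (I(z, N) = (6 + N) + 5 = 11 + N)
(k(1)*(-86))*(I(3, -4)/12 + 2/9) = ((-6 - 1*1)*(-86))*((11 - 4)/12 + 2/9) = ((-6 - 1)*(-86))*(7*(1/12) + 2*(⅑)) = (-7*(-86))*(7/12 + 2/9) = 602*(29/36) = 8729/18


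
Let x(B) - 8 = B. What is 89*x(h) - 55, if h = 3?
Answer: 924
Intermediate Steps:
x(B) = 8 + B
89*x(h) - 55 = 89*(8 + 3) - 55 = 89*11 - 55 = 979 - 55 = 924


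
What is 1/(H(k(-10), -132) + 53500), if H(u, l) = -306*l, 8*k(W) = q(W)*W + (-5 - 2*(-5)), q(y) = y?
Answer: 1/93892 ≈ 1.0651e-5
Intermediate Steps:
k(W) = 5/8 + W²/8 (k(W) = (W*W + (-5 - 2*(-5)))/8 = (W² + (-5 + 10))/8 = (W² + 5)/8 = (5 + W²)/8 = 5/8 + W²/8)
1/(H(k(-10), -132) + 53500) = 1/(-306*(-132) + 53500) = 1/(40392 + 53500) = 1/93892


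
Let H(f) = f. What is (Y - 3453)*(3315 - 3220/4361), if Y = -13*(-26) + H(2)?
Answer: -6427675705/623 ≈ -1.0317e+7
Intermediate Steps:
Y = 340 (Y = -13*(-26) + 2 = 338 + 2 = 340)
(Y - 3453)*(3315 - 3220/4361) = (340 - 3453)*(3315 - 3220/4361) = -3113*(3315 - 3220*1/4361) = -3113*(3315 - 460/623) = -3113*2064785/623 = -6427675705/623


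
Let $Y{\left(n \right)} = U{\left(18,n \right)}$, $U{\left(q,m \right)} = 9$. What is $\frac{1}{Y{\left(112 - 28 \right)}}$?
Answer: $\frac{1}{9} \approx 0.11111$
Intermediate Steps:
$Y{\left(n \right)} = 9$
$\frac{1}{Y{\left(112 - 28 \right)}} = \frac{1}{9}$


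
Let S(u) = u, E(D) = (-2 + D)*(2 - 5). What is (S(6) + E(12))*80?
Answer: -1920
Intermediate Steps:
E(D) = 6 - 3*D (E(D) = (-2 + D)*(-3) = 6 - 3*D)
(S(6) + E(12))*80 = (6 + (6 - 3*12))*80 = (6 + (6 - 36))*80 = (6 - 30)*80 = -24*80 = -1920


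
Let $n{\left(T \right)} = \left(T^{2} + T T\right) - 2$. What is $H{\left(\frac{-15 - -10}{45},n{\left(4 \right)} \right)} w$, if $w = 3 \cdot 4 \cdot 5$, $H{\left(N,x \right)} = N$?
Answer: $- \frac{20}{3} \approx -6.6667$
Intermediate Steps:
$n{\left(T \right)} = -2 + 2 T^{2}$ ($n{\left(T \right)} = \left(T^{2} + T^{2}\right) - 2 = 2 T^{2} - 2 = -2 + 2 T^{2}$)
$w = 60$ ($w = 12 \cdot 5 = 60$)
$H{\left(\frac{-15 - -10}{45},n{\left(4 \right)} \right)} w = \frac{-15 - -10}{45} \cdot 60 = \left(-15 + 10\right) \frac{1}{45} \cdot 60 = \left(-5\right) \frac{1}{45} \cdot 60 = \left(- \frac{1}{9}\right) 60 = - \frac{20}{3}$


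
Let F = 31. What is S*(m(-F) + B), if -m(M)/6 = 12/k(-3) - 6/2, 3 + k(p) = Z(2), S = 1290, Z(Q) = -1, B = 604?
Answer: 825600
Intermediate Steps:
k(p) = -4 (k(p) = -3 - 1 = -4)
m(M) = 36 (m(M) = -6*(12/(-4) - 6/2) = -6*(12*(-¼) - 6*½) = -6*(-3 - 3) = -6*(-6) = 36)
S*(m(-F) + B) = 1290*(36 + 604) = 1290*640 = 825600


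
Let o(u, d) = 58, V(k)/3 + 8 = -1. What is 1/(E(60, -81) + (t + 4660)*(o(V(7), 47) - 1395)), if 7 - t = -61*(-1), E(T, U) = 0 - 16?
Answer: -1/6158238 ≈ -1.6238e-7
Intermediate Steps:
V(k) = -27 (V(k) = -24 + 3*(-1) = -24 - 3 = -27)
E(T, U) = -16
t = -54 (t = 7 - (-61)*(-1) = 7 - 1*61 = 7 - 61 = -54)
1/(E(60, -81) + (t + 4660)*(o(V(7), 47) - 1395)) = 1/(-16 + (-54 + 4660)*(58 - 1395)) = 1/(-16 + 4606*(-1337)) = 1/(-16 - 6158222) = 1/(-6158238) = -1/6158238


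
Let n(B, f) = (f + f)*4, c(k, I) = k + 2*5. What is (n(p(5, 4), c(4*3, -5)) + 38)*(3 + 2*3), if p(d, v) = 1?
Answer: 1926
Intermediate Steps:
c(k, I) = 10 + k (c(k, I) = k + 10 = 10 + k)
n(B, f) = 8*f (n(B, f) = (2*f)*4 = 8*f)
(n(p(5, 4), c(4*3, -5)) + 38)*(3 + 2*3) = (8*(10 + 4*3) + 38)*(3 + 2*3) = (8*(10 + 12) + 38)*(3 + 6) = (8*22 + 38)*9 = (176 + 38)*9 = 214*9 = 1926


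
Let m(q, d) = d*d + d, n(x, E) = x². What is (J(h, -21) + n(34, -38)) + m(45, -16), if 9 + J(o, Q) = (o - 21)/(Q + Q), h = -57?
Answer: 9722/7 ≈ 1388.9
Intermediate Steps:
J(o, Q) = -9 + (-21 + o)/(2*Q) (J(o, Q) = -9 + (o - 21)/(Q + Q) = -9 + (-21 + o)/((2*Q)) = -9 + (-21 + o)*(1/(2*Q)) = -9 + (-21 + o)/(2*Q))
m(q, d) = d + d² (m(q, d) = d² + d = d + d²)
(J(h, -21) + n(34, -38)) + m(45, -16) = ((½)*(-21 - 57 - 18*(-21))/(-21) + 34²) - 16*(1 - 16) = ((½)*(-1/21)*(-21 - 57 + 378) + 1156) - 16*(-15) = ((½)*(-1/21)*300 + 1156) + 240 = (-50/7 + 1156) + 240 = 8042/7 + 240 = 9722/7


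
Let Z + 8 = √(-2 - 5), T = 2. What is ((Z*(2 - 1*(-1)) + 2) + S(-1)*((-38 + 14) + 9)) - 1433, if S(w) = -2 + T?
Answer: -1455 + 3*I*√7 ≈ -1455.0 + 7.9373*I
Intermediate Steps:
Z = -8 + I*√7 (Z = -8 + √(-2 - 5) = -8 + √(-7) = -8 + I*√7 ≈ -8.0 + 2.6458*I)
S(w) = 0 (S(w) = -2 + 2 = 0)
((Z*(2 - 1*(-1)) + 2) + S(-1)*((-38 + 14) + 9)) - 1433 = (((-8 + I*√7)*(2 - 1*(-1)) + 2) + 0*((-38 + 14) + 9)) - 1433 = (((-8 + I*√7)*(2 + 1) + 2) + 0*(-24 + 9)) - 1433 = (((-8 + I*√7)*3 + 2) + 0*(-15)) - 1433 = (((-24 + 3*I*√7) + 2) + 0) - 1433 = ((-22 + 3*I*√7) + 0) - 1433 = (-22 + 3*I*√7) - 1433 = -1455 + 3*I*√7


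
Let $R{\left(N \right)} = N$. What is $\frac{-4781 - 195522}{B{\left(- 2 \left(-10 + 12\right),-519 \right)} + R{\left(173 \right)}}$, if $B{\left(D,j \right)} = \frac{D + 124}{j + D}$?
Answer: $- \frac{104758469}{90359} \approx -1159.4$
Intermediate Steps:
$B{\left(D,j \right)} = \frac{124 + D}{D + j}$
$\frac{-4781 - 195522}{B{\left(- 2 \left(-10 + 12\right),-519 \right)} + R{\left(173 \right)}} = \frac{-4781 - 195522}{\frac{124 - 2 \left(-10 + 12\right)}{- 2 \left(-10 + 12\right) - 519} + 173} = - \frac{200303}{\frac{124 - 4}{\left(-2\right) 2 - 519} + 173} = - \frac{200303}{\frac{124 - 4}{-4 - 519} + 173} = - \frac{200303}{\frac{1}{-523} \cdot 120 + 173} = - \frac{200303}{\left(- \frac{1}{523}\right) 120 + 173} = - \frac{200303}{- \frac{120}{523} + 173} = - \frac{200303}{\frac{90359}{523}} = \left(-200303\right) \frac{523}{90359} = - \frac{104758469}{90359}$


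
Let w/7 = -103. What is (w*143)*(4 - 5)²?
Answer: -103103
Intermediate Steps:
w = -721 (w = 7*(-103) = -721)
(w*143)*(4 - 5)² = (-721*143)*(4 - 5)² = -103103*(-1)² = -103103*1 = -103103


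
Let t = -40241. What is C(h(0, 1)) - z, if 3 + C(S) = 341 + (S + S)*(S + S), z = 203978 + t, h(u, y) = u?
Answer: -163399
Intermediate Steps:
z = 163737 (z = 203978 - 40241 = 163737)
C(S) = 338 + 4*S² (C(S) = -3 + (341 + (S + S)*(S + S)) = -3 + (341 + (2*S)*(2*S)) = -3 + (341 + 4*S²) = 338 + 4*S²)
C(h(0, 1)) - z = (338 + 4*0²) - 1*163737 = (338 + 4*0) - 163737 = (338 + 0) - 163737 = 338 - 163737 = -163399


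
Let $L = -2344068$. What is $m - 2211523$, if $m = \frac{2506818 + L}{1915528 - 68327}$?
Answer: $- \frac{4085127334373}{1847201} \approx -2.2115 \cdot 10^{6}$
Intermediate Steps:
$m = \frac{162750}{1847201}$ ($m = \frac{2506818 - 2344068}{1915528 - 68327} = \frac{162750}{1847201} \approx 0.088106$)
$m - 2211523 = \frac{162750}{1847201} - 2211523 = - \frac{4085127334373}{1847201}$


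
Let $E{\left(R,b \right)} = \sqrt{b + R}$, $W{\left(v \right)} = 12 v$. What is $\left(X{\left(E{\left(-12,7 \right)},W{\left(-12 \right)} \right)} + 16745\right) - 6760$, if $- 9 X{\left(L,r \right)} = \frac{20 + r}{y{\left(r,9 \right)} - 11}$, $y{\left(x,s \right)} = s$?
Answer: $\frac{89803}{9} \approx 9978.1$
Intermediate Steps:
$E{\left(R,b \right)} = \sqrt{R + b}$
$X{\left(L,r \right)} = \frac{10}{9} + \frac{r}{18}$ ($X{\left(L,r \right)} = - \frac{\left(20 + r\right) \frac{1}{9 - 11}}{9} = - \frac{\left(20 + r\right) \frac{1}{-2}}{9} = - \frac{\left(20 + r\right) \left(- \frac{1}{2}\right)}{9} = - \frac{-10 - \frac{r}{2}}{9} = \frac{10}{9} + \frac{r}{18}$)
$\left(X{\left(E{\left(-12,7 \right)},W{\left(-12 \right)} \right)} + 16745\right) - 6760 = \left(\left(\frac{10}{9} + \frac{12 \left(-12\right)}{18}\right) + 16745\right) - 6760 = \left(\left(\frac{10}{9} + \frac{1}{18} \left(-144\right)\right) + 16745\right) - 6760 = \left(\left(\frac{10}{9} - 8\right) + 16745\right) - 6760 = \left(- \frac{62}{9} + 16745\right) - 6760 = \frac{150643}{9} - 6760 = \frac{89803}{9}$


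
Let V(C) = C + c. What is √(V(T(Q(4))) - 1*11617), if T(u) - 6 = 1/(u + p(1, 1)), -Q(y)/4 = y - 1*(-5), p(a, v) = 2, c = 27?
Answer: I*√13391138/34 ≈ 107.63*I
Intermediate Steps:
Q(y) = -20 - 4*y (Q(y) = -4*(y - 1*(-5)) = -4*(y + 5) = -4*(5 + y) = -20 - 4*y)
T(u) = 6 + 1/(2 + u) (T(u) = 6 + 1/(u + 2) = 6 + 1/(2 + u))
V(C) = 27 + C (V(C) = C + 27 = 27 + C)
√(V(T(Q(4))) - 1*11617) = √((27 + (13 + 6*(-20 - 4*4))/(2 + (-20 - 4*4))) - 1*11617) = √((27 + (13 + 6*(-20 - 16))/(2 + (-20 - 16))) - 11617) = √((27 + (13 + 6*(-36))/(2 - 36)) - 11617) = √((27 + (13 - 216)/(-34)) - 11617) = √((27 - 1/34*(-203)) - 11617) = √((27 + 203/34) - 11617) = √(1121/34 - 11617) = √(-393857/34) = I*√13391138/34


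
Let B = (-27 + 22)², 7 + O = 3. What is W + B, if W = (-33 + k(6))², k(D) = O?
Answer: 1394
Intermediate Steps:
O = -4 (O = -7 + 3 = -4)
k(D) = -4
W = 1369 (W = (-33 - 4)² = (-37)² = 1369)
B = 25 (B = (-5)² = 25)
W + B = 1369 + 25 = 1394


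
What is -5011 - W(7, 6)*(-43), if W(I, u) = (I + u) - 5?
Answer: -4667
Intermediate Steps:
W(I, u) = -5 + I + u
-5011 - W(7, 6)*(-43) = -5011 - (-5 + 7 + 6)*(-43) = -5011 - 8*(-43) = -5011 - 1*(-344) = -5011 + 344 = -4667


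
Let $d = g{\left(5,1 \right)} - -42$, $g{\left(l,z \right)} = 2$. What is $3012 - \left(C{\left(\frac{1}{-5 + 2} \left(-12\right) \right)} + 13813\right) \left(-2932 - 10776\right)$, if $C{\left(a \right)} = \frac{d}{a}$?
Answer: $189502404$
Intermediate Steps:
$d = 44$ ($d = 2 - -42 = 2 + 42 = 44$)
$C{\left(a \right)} = \frac{44}{a}$
$3012 - \left(C{\left(\frac{1}{-5 + 2} \left(-12\right) \right)} + 13813\right) \left(-2932 - 10776\right) = 3012 - \left(\frac{44}{\frac{1}{-5 + 2} \left(-12\right)} + 13813\right) \left(-2932 - 10776\right) = 3012 - \left(\frac{44}{\frac{1}{-3} \left(-12\right)} + 13813\right) \left(-13708\right) = 3012 - \left(\frac{44}{\left(- \frac{1}{3}\right) \left(-12\right)} + 13813\right) \left(-13708\right) = 3012 - \left(\frac{44}{4} + 13813\right) \left(-13708\right) = 3012 - \left(44 \cdot \frac{1}{4} + 13813\right) \left(-13708\right) = 3012 - \left(11 + 13813\right) \left(-13708\right) = 3012 - 13824 \left(-13708\right) = 3012 - -189499392 = 3012 + 189499392 = 189502404$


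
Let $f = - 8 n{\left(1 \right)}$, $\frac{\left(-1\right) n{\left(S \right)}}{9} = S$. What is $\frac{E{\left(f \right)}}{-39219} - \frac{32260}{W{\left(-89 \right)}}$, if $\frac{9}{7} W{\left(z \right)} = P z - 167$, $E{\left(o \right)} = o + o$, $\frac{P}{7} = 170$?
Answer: $\frac{1253324316}{3235737449} \approx 0.38734$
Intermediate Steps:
$P = 1190$ ($P = 7 \cdot 170 = 1190$)
$n{\left(S \right)} = - 9 S$
$f = 72$ ($f = - 8 \left(\left(-9\right) 1\right) = \left(-8\right) \left(-9\right) = 72$)
$E{\left(o \right)} = 2 o$
$W{\left(z \right)} = - \frac{1169}{9} + \frac{8330 z}{9}$ ($W{\left(z \right)} = \frac{7 \left(1190 z - 167\right)}{9} = \frac{7 \left(-167 + 1190 z\right)}{9} = - \frac{1169}{9} + \frac{8330 z}{9}$)
$\frac{E{\left(f \right)}}{-39219} - \frac{32260}{W{\left(-89 \right)}} = \frac{2 \cdot 72}{-39219} - \frac{32260}{- \frac{1169}{9} + \frac{8330}{9} \left(-89\right)} = 144 \left(- \frac{1}{39219}\right) - \frac{32260}{- \frac{1169}{9} - \frac{741370}{9}} = - \frac{48}{13073} - \frac{32260}{- \frac{247513}{3}} = - \frac{48}{13073} - - \frac{96780}{247513} = - \frac{48}{13073} + \frac{96780}{247513} = \frac{1253324316}{3235737449}$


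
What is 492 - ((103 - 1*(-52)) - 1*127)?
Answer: 464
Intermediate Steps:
492 - ((103 - 1*(-52)) - 1*127) = 492 - ((103 + 52) - 127) = 492 - (155 - 127) = 492 - 1*28 = 492 - 28 = 464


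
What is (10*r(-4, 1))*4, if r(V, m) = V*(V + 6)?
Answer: -320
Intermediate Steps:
r(V, m) = V*(6 + V)
(10*r(-4, 1))*4 = (10*(-4*(6 - 4)))*4 = (10*(-4*2))*4 = (10*(-8))*4 = -80*4 = -320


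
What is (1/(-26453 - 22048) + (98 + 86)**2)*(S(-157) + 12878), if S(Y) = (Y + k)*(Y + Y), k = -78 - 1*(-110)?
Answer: 9510752760160/5389 ≈ 1.7648e+9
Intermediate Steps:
k = 32 (k = -78 + 110 = 32)
S(Y) = 2*Y*(32 + Y) (S(Y) = (Y + 32)*(Y + Y) = (32 + Y)*(2*Y) = 2*Y*(32 + Y))
(1/(-26453 - 22048) + (98 + 86)**2)*(S(-157) + 12878) = (1/(-26453 - 22048) + (98 + 86)**2)*(2*(-157)*(32 - 157) + 12878) = (1/(-48501) + 184**2)*(2*(-157)*(-125) + 12878) = (-1/48501 + 33856)*(39250 + 12878) = (1642049855/48501)*52128 = 9510752760160/5389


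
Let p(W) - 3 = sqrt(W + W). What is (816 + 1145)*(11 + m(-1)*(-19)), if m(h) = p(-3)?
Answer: -90206 - 37259*I*sqrt(6) ≈ -90206.0 - 91266.0*I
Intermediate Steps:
p(W) = 3 + sqrt(2)*sqrt(W) (p(W) = 3 + sqrt(W + W) = 3 + sqrt(2*W) = 3 + sqrt(2)*sqrt(W))
m(h) = 3 + I*sqrt(6) (m(h) = 3 + sqrt(2)*sqrt(-3) = 3 + sqrt(2)*(I*sqrt(3)) = 3 + I*sqrt(6))
(816 + 1145)*(11 + m(-1)*(-19)) = (816 + 1145)*(11 + (3 + I*sqrt(6))*(-19)) = 1961*(11 + (-57 - 19*I*sqrt(6))) = 1961*(-46 - 19*I*sqrt(6)) = -90206 - 37259*I*sqrt(6)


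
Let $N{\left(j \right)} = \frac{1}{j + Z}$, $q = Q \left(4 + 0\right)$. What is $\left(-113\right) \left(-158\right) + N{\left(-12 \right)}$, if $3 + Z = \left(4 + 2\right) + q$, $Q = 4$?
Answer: $\frac{124979}{7} \approx 17854.0$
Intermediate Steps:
$q = 16$ ($q = 4 \left(4 + 0\right) = 4 \cdot 4 = 16$)
$Z = 19$ ($Z = -3 + \left(\left(4 + 2\right) + 16\right) = -3 + \left(6 + 16\right) = -3 + 22 = 19$)
$N{\left(j \right)} = \frac{1}{19 + j}$ ($N{\left(j \right)} = \frac{1}{j + 19} = \frac{1}{19 + j}$)
$\left(-113\right) \left(-158\right) + N{\left(-12 \right)} = \left(-113\right) \left(-158\right) + \frac{1}{19 - 12} = 17854 + \frac{1}{7} = \frac{124979}{7}$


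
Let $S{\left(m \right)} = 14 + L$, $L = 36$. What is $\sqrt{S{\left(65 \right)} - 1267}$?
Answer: $i \sqrt{1217} \approx 34.885 i$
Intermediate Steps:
$S{\left(m \right)} = 50$ ($S{\left(m \right)} = 14 + 36 = 50$)
$\sqrt{S{\left(65 \right)} - 1267} = \sqrt{50 - 1267} = \sqrt{-1217} = i \sqrt{1217}$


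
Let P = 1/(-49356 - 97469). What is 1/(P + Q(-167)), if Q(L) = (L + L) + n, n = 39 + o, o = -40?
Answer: -146825/49186376 ≈ -0.0029851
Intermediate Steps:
n = -1 (n = 39 - 40 = -1)
P = -1/146825 (P = 1/(-146825) = -1/146825 ≈ -6.8108e-6)
Q(L) = -1 + 2*L (Q(L) = (L + L) - 1 = 2*L - 1 = -1 + 2*L)
1/(P + Q(-167)) = 1/(-1/146825 + (-1 + 2*(-167))) = 1/(-1/146825 + (-1 - 334)) = 1/(-1/146825 - 335) = 1/(-49186376/146825) = -146825/49186376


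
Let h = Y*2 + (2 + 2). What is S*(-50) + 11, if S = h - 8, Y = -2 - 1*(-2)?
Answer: 211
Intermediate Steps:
Y = 0 (Y = -2 + 2 = 0)
h = 4 (h = 0*2 + (2 + 2) = 0 + 4 = 4)
S = -4 (S = 4 - 8 = -4)
S*(-50) + 11 = -4*(-50) + 11 = 200 + 11 = 211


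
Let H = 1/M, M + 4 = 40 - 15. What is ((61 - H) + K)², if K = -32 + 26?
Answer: 1331716/441 ≈ 3019.8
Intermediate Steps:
M = 21 (M = -4 + (40 - 15) = -4 + 25 = 21)
H = 1/21 ≈ 0.047619
K = -6
((61 - H) + K)² = ((61 - 1*1/21) - 6)² = ((61 - 1/21) - 6)² = (1280/21 - 6)² = (1154/21)² = 1331716/441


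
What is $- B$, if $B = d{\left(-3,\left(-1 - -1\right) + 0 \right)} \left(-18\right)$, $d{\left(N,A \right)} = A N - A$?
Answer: $0$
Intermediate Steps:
$d{\left(N,A \right)} = - A + A N$
$B = 0$ ($B = \left(\left(-1 - -1\right) + 0\right) \left(-1 - 3\right) \left(-18\right) = \left(\left(-1 + 1\right) + 0\right) \left(-4\right) \left(-18\right) = \left(0 + 0\right) \left(-4\right) \left(-18\right) = 0 \left(-4\right) \left(-18\right) = 0 \left(-18\right) = 0$)
$- B = \left(-1\right) 0 = 0$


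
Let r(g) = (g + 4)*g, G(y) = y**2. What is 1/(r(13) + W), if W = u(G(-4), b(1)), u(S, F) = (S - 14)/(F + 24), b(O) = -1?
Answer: 23/5085 ≈ 0.0045231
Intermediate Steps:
r(g) = g*(4 + g) (r(g) = (4 + g)*g = g*(4 + g))
u(S, F) = (-14 + S)/(24 + F)
W = 2/23 (W = (-14 + (-4)**2)/(24 - 1) = (-14 + 16)/23 = (1/23)*2 = 2/23 ≈ 0.086957)
1/(r(13) + W) = 1/(13*(4 + 13) + 2/23) = 1/(13*17 + 2/23) = 1/(221 + 2/23) = 1/(5085/23) = 23/5085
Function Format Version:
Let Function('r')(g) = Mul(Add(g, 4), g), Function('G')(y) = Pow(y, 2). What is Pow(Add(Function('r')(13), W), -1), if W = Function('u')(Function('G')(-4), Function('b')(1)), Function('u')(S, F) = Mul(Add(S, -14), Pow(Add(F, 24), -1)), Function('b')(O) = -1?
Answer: Rational(23, 5085) ≈ 0.0045231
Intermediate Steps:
Function('r')(g) = Mul(g, Add(4, g)) (Function('r')(g) = Mul(Add(4, g), g) = Mul(g, Add(4, g)))
Function('u')(S, F) = Mul(Pow(Add(24, F), -1), Add(-14, S)) (Function('u')(S, F) = Mul(Add(-14, S), Pow(Add(24, F), -1)) = Mul(Pow(Add(24, F), -1), Add(-14, S)))
W = Rational(2, 23) (W = Mul(Pow(Add(24, -1), -1), Add(-14, Pow(-4, 2))) = Mul(Pow(23, -1), Add(-14, 16)) = Mul(Rational(1, 23), 2) = Rational(2, 23) ≈ 0.086957)
Pow(Add(Function('r')(13), W), -1) = Pow(Add(Mul(13, Add(4, 13)), Rational(2, 23)), -1) = Pow(Add(Mul(13, 17), Rational(2, 23)), -1) = Pow(Add(221, Rational(2, 23)), -1) = Pow(Rational(5085, 23), -1) = Rational(23, 5085)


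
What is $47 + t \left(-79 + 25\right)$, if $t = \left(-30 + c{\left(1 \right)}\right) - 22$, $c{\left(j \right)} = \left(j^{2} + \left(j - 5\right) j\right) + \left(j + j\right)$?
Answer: $2909$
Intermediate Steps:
$c{\left(j \right)} = j^{2} + 2 j + j \left(-5 + j\right)$ ($c{\left(j \right)} = \left(j^{2} + \left(-5 + j\right) j\right) + 2 j = \left(j^{2} + j \left(-5 + j\right)\right) + 2 j = j^{2} + 2 j + j \left(-5 + j\right)$)
$t = -53$ ($t = \left(-30 + 1 \left(-3 + 2 \cdot 1\right)\right) - 22 = \left(-30 + 1 \left(-3 + 2\right)\right) - 22 = \left(-30 + 1 \left(-1\right)\right) - 22 = \left(-30 - 1\right) - 22 = -31 - 22 = -53$)
$47 + t \left(-79 + 25\right) = 47 - 53 \left(-79 + 25\right) = 47 - -2862 = 47 + 2862 = 2909$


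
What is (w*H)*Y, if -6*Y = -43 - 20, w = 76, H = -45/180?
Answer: -399/2 ≈ -199.50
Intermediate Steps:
H = -¼ (H = -45*1/180 = -¼ ≈ -0.25000)
Y = 21/2 (Y = -(-43 - 20)/6 = -⅙*(-63) = 21/2 ≈ 10.500)
(w*H)*Y = (76*(-¼))*(21/2) = -19*21/2 = -399/2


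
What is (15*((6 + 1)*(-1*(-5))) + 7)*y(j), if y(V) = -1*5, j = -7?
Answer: -2660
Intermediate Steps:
y(V) = -5
(15*((6 + 1)*(-1*(-5))) + 7)*y(j) = (15*((6 + 1)*(-1*(-5))) + 7)*(-5) = (15*(7*5) + 7)*(-5) = (15*35 + 7)*(-5) = (525 + 7)*(-5) = 532*(-5) = -2660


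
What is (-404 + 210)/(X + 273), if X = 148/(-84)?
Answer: -2037/2848 ≈ -0.71524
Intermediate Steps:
X = -37/21 (X = 148*(-1/84) = -37/21 ≈ -1.7619)
(-404 + 210)/(X + 273) = (-404 + 210)/(-37/21 + 273) = -194/5696/21 = -194*21/5696 = -2037/2848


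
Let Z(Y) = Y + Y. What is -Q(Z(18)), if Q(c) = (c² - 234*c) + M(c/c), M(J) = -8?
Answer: 7136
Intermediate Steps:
Z(Y) = 2*Y
Q(c) = -8 + c² - 234*c (Q(c) = (c² - 234*c) - 8 = -8 + c² - 234*c)
-Q(Z(18)) = -(-8 + (2*18)² - 468*18) = -(-8 + 36² - 234*36) = -(-8 + 1296 - 8424) = -1*(-7136) = 7136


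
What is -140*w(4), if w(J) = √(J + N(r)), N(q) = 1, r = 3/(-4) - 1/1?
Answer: -140*√5 ≈ -313.05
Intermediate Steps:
r = -7/4 (r = 3*(-¼) - 1*1 = -¾ - 1 = -7/4 ≈ -1.7500)
w(J) = √(1 + J) (w(J) = √(J + 1) = √(1 + J))
-140*w(4) = -140*√(1 + 4) = -140*√5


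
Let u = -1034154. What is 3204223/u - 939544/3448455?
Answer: -364280363977/108067682790 ≈ -3.3709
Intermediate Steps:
3204223/u - 939544/3448455 = 3204223/(-1034154) - 939544/3448455 = 3204223*(-1/1034154) - 939544*1/3448455 = -291293/94014 - 939544/3448455 = -364280363977/108067682790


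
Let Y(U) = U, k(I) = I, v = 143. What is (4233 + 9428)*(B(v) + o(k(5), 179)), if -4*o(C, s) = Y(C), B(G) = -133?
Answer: -7335957/4 ≈ -1.8340e+6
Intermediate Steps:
o(C, s) = -C/4
(4233 + 9428)*(B(v) + o(k(5), 179)) = (4233 + 9428)*(-133 - ¼*5) = 13661*(-133 - 5/4) = 13661*(-537/4) = -7335957/4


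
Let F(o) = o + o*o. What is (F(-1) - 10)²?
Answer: 100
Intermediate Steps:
F(o) = o + o²
(F(-1) - 10)² = (-(1 - 1) - 10)² = (-1*0 - 10)² = (0 - 10)² = (-10)² = 100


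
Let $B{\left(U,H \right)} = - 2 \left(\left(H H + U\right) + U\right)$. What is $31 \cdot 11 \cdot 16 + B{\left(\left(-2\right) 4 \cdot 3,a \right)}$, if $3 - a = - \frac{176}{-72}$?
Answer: $\frac{449662}{81} \approx 5551.4$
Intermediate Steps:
$a = \frac{5}{9}$ ($a = 3 - - \frac{176}{-72} = 3 - \left(-176\right) \left(- \frac{1}{72}\right) = 3 - \frac{22}{9} = \frac{5}{9} \approx 0.55556$)
$B{\left(U,H \right)} = - 4 U - 2 H^{2}$ ($B{\left(U,H \right)} = - 2 \left(\left(H^{2} + U\right) + U\right) = - 2 \left(\left(U + H^{2}\right) + U\right) = - 2 \left(H^{2} + 2 U\right) = - 4 U - 2 H^{2}$)
$31 \cdot 11 \cdot 16 + B{\left(\left(-2\right) 4 \cdot 3,a \right)} = 31 \cdot 11 \cdot 16 - \left(\frac{50}{81} + 4 \left(\left(-2\right) 4\right) 3\right) = 341 \cdot 16 - \left(\frac{50}{81} + 4 \left(\left(-8\right) 3\right)\right) = 5456 - - \frac{7726}{81} = 5456 + \left(96 - \frac{50}{81}\right) = 5456 + \frac{7726}{81} = \frac{449662}{81}$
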